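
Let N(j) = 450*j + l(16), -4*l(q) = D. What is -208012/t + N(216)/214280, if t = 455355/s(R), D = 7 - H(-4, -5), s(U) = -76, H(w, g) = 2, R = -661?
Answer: 249584989103/7096252320 ≈ 35.171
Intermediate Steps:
D = 5 (D = 7 - 1*2 = 7 - 2 = 5)
l(q) = -5/4 (l(q) = -¼*5 = -5/4)
t = -455355/76 (t = 455355/(-76) = 455355*(-1/76) = -455355/76 ≈ -5991.5)
N(j) = -5/4 + 450*j (N(j) = 450*j - 5/4 = -5/4 + 450*j)
-208012/t + N(216)/214280 = -208012/(-455355/76) + (-5/4 + 450*216)/214280 = -208012*(-76/455355) + (-5/4 + 97200)*(1/214280) = 15808912/455355 + (388795/4)*(1/214280) = 15808912/455355 + 7069/15584 = 249584989103/7096252320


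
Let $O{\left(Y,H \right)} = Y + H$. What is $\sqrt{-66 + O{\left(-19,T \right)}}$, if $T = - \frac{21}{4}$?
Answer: $\frac{19 i}{2} \approx 9.5 i$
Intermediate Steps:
$T = - \frac{21}{4}$ ($T = \left(-21\right) \frac{1}{4} = - \frac{21}{4} \approx -5.25$)
$O{\left(Y,H \right)} = H + Y$
$\sqrt{-66 + O{\left(-19,T \right)}} = \sqrt{-66 - \frac{97}{4}} = \sqrt{- \frac{361}{4}} = \frac{19 i}{2}$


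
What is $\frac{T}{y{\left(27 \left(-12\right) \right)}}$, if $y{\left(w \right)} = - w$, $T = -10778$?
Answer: $- \frac{5389}{162} \approx -33.265$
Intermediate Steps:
$\frac{T}{y{\left(27 \left(-12\right) \right)}} = - \frac{10778}{\left(-1\right) 27 \left(-12\right)} = - \frac{10778}{\left(-1\right) \left(-324\right)} = - \frac{10778}{324} = \left(-10778\right) \frac{1}{324} = - \frac{5389}{162}$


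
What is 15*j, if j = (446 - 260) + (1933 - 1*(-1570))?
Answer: 55335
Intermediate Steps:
j = 3689 (j = 186 + (1933 + 1570) = 186 + 3503 = 3689)
15*j = 15*3689 = 55335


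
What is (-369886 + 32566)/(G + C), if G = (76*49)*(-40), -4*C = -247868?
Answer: 337320/86993 ≈ 3.8776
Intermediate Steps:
C = 61967 (C = -¼*(-247868) = 61967)
G = -148960 (G = 3724*(-40) = -148960)
(-369886 + 32566)/(G + C) = (-369886 + 32566)/(-148960 + 61967) = -337320/(-86993) = -337320*(-1/86993) = 337320/86993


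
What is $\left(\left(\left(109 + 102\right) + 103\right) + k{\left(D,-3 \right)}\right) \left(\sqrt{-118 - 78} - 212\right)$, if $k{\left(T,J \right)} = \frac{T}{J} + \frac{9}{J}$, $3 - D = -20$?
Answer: $- \frac{192920}{3} + \frac{12740 i}{3} \approx -64307.0 + 4246.7 i$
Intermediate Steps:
$D = 23$ ($D = 3 - -20 = 3 + 20 = 23$)
$k{\left(T,J \right)} = \frac{9}{J} + \frac{T}{J}$
$\left(\left(\left(109 + 102\right) + 103\right) + k{\left(D,-3 \right)}\right) \left(\sqrt{-118 - 78} - 212\right) = \left(\left(\left(109 + 102\right) + 103\right) + \frac{9 + 23}{-3}\right) \left(\sqrt{-118 - 78} - 212\right) = \left(\left(211 + 103\right) - \frac{32}{3}\right) \left(\sqrt{-196} - 212\right) = \left(314 - \frac{32}{3}\right) \left(14 i - 212\right) = \frac{910 \left(-212 + 14 i\right)}{3} = - \frac{192920}{3} + \frac{12740 i}{3}$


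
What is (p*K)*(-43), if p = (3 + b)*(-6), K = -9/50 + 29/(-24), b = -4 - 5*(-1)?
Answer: -35819/25 ≈ -1432.8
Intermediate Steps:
b = 1 (b = -4 + 5 = 1)
K = -833/600 (K = -9*1/50 + 29*(-1/24) = -9/50 - 29/24 = -833/600 ≈ -1.3883)
p = -24 (p = (3 + 1)*(-6) = 4*(-6) = -24)
(p*K)*(-43) = -24*(-833/600)*(-43) = (833/25)*(-43) = -35819/25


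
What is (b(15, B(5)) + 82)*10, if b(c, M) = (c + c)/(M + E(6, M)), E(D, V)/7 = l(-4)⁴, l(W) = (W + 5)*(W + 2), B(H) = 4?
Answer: 23855/29 ≈ 822.59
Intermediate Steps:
l(W) = (2 + W)*(5 + W) (l(W) = (5 + W)*(2 + W) = (2 + W)*(5 + W))
E(D, V) = 112 (E(D, V) = 7*(10 + (-4)² + 7*(-4))⁴ = 7*(10 + 16 - 28)⁴ = 7*(-2)⁴ = 7*16 = 112)
b(c, M) = 2*c/(112 + M) (b(c, M) = (c + c)/(M + 112) = (2*c)/(112 + M) = 2*c/(112 + M))
(b(15, B(5)) + 82)*10 = (2*15/(112 + 4) + 82)*10 = (2*15/116 + 82)*10 = (2*15*(1/116) + 82)*10 = (15/58 + 82)*10 = (4771/58)*10 = 23855/29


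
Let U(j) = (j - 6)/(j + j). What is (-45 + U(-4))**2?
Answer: 30625/16 ≈ 1914.1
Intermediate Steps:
U(j) = (-6 + j)/(2*j) (U(j) = (-6 + j)/((2*j)) = (-6 + j)*(1/(2*j)) = (-6 + j)/(2*j))
(-45 + U(-4))**2 = (-45 + (1/2)*(-6 - 4)/(-4))**2 = (-45 + (1/2)*(-1/4)*(-10))**2 = (-45 + 5/4)**2 = (-175/4)**2 = 30625/16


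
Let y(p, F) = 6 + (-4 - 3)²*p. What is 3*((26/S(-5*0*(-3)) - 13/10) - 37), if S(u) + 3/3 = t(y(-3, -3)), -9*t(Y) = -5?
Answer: -1452/5 ≈ -290.40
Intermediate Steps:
y(p, F) = 6 + 49*p (y(p, F) = 6 + (-7)²*p = 6 + 49*p)
t(Y) = 5/9 (t(Y) = -⅑*(-5) = 5/9)
S(u) = -4/9 (S(u) = -1 + 5/9 = -4/9)
3*((26/S(-5*0*(-3)) - 13/10) - 37) = 3*((26/(-4/9) - 13/10) - 37) = 3*((26*(-9/4) - 13*⅒) - 37) = 3*((-117/2 - 13/10) - 37) = 3*(-299/5 - 37) = 3*(-484/5) = -1452/5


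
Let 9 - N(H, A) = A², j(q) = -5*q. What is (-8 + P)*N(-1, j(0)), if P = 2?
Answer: -54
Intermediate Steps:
N(H, A) = 9 - A²
(-8 + P)*N(-1, j(0)) = (-8 + 2)*(9 - (-5*0)²) = -6*(9 - 1*0²) = -6*(9 - 1*0) = -6*(9 + 0) = -6*9 = -54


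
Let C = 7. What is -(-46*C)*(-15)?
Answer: -4830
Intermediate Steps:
-(-46*C)*(-15) = -(-46*7)*(-15) = -(-322)*(-15) = -1*4830 = -4830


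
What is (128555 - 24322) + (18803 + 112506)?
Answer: 235542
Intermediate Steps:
(128555 - 24322) + (18803 + 112506) = 104233 + 131309 = 235542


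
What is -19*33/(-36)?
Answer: 209/12 ≈ 17.417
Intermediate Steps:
-19*33/(-36) = -627*(-1/36) = 209/12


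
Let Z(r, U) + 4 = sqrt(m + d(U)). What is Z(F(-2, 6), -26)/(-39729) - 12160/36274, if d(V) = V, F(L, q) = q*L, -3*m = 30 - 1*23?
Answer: -241479772/720564873 - I*sqrt(255)/119187 ≈ -0.33513 - 0.00013398*I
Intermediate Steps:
m = -7/3 (m = -(30 - 1*23)/3 = -(30 - 23)/3 = -1/3*7 = -7/3 ≈ -2.3333)
F(L, q) = L*q
Z(r, U) = -4 + sqrt(-7/3 + U)
Z(F(-2, 6), -26)/(-39729) - 12160/36274 = (-4 + sqrt(-21 + 9*(-26))/3)/(-39729) - 12160/36274 = (-4 + sqrt(-21 - 234)/3)*(-1/39729) - 12160*1/36274 = (-4 + sqrt(-255)/3)*(-1/39729) - 6080/18137 = (-4 + (I*sqrt(255))/3)*(-1/39729) - 6080/18137 = (-4 + I*sqrt(255)/3)*(-1/39729) - 6080/18137 = (4/39729 - I*sqrt(255)/119187) - 6080/18137 = -241479772/720564873 - I*sqrt(255)/119187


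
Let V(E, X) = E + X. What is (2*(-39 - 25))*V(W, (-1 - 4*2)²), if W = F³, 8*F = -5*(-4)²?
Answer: 117632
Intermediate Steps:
F = -10 (F = (-5*(-4)²)/8 = (-5*16)/8 = (⅛)*(-80) = -10)
W = -1000 (W = (-10)³ = -1000)
(2*(-39 - 25))*V(W, (-1 - 4*2)²) = (2*(-39 - 25))*(-1000 + (-1 - 4*2)²) = (2*(-64))*(-1000 + (-1 - 8)²) = -128*(-1000 + (-9)²) = -128*(-1000 + 81) = -128*(-919) = 117632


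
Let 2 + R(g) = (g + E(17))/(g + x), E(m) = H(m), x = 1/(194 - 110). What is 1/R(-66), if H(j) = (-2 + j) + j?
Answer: -5543/8230 ≈ -0.67351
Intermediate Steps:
x = 1/84 ≈ 0.011905
H(j) = -2 + 2*j
E(m) = -2 + 2*m
R(g) = -2 + (32 + g)/(1/84 + g) (R(g) = -2 + (g + (-2 + 2*17))/(g + 1/84) = -2 + (g + (-2 + 34))/(1/84 + g) = -2 + (g + 32)/(1/84 + g) = -2 + (32 + g)/(1/84 + g))
1/R(-66) = 1/(2*(1343 - 42*(-66))/(1 + 84*(-66))) = 1/(2*(1343 + 2772)/(1 - 5544)) = 1/(2*4115/(-5543)) = 1/(2*(-1/5543)*4115) = 1/(-8230/5543) = -5543/8230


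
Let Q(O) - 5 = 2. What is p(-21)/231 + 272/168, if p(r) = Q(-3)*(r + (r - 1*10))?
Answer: 10/231 ≈ 0.043290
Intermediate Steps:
Q(O) = 7 (Q(O) = 5 + 2 = 7)
p(r) = -70 + 14*r (p(r) = 7*(r + (r - 1*10)) = 7*(r + (r - 10)) = 7*(r + (-10 + r)) = 7*(-10 + 2*r) = -70 + 14*r)
p(-21)/231 + 272/168 = (-70 + 14*(-21))/231 + 272/168 = (-70 - 294)*(1/231) + 272*(1/168) = -364*1/231 + 34/21 = -52/33 + 34/21 = 10/231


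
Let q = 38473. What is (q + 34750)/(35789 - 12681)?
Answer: 73223/23108 ≈ 3.1687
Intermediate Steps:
(q + 34750)/(35789 - 12681) = (38473 + 34750)/(35789 - 12681) = 73223/23108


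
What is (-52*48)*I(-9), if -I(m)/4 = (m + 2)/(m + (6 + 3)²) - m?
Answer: 266656/3 ≈ 88885.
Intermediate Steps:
I(m) = 4*m - 4*(2 + m)/(81 + m) (I(m) = -4*((m + 2)/(m + (6 + 3)²) - m) = -4*((2 + m)/(m + 9²) - m) = -4*((2 + m)/(m + 81) - m) = -4*((2 + m)/(81 + m) - m) = -4*(-m + (2 + m)/(81 + m)) = 4*m - 4*(2 + m)/(81 + m))
(-52*48)*I(-9) = (-52*48)*(4*(-2 + (-9)² + 80*(-9))/(81 - 9)) = -9984*(-2 + 81 - 720)/72 = -9984*(-641)/72 = -2496*(-641/18) = 266656/3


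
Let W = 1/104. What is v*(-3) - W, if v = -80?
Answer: 24959/104 ≈ 239.99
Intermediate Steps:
W = 1/104 ≈ 0.0096154
v*(-3) - W = -80*(-3) - 1*1/104 = 240 - 1/104 = 24959/104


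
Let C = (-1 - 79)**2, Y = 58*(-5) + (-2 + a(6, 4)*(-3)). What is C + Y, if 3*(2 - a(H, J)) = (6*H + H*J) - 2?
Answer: 6160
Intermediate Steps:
a(H, J) = 8/3 - 2*H - H*J/3 (a(H, J) = 2 - ((6*H + H*J) - 2)/3 = 2 - (-2 + 6*H + H*J)/3 = 2 + (2/3 - 2*H - H*J/3) = 8/3 - 2*H - H*J/3)
Y = -240 (Y = 58*(-5) + (-2 + (8/3 - 2*6 - 1/3*6*4)*(-3)) = -290 + (-2 + (8/3 - 12 - 8)*(-3)) = -290 + (-2 - 52/3*(-3)) = -290 + (-2 + 52) = -290 + 50 = -240)
C = 6400 (C = (-80)**2 = 6400)
C + Y = 6400 - 240 = 6160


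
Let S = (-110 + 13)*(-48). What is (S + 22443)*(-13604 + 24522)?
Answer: 295866882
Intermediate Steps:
S = 4656 (S = -97*(-48) = 4656)
(S + 22443)*(-13604 + 24522) = (4656 + 22443)*(-13604 + 24522) = 27099*10918 = 295866882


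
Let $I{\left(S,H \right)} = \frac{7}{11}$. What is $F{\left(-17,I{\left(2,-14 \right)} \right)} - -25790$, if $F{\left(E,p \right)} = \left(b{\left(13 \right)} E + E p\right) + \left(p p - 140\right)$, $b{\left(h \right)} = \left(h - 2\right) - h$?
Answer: $\frac{3106504}{121} \approx 25674.0$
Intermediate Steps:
$I{\left(S,H \right)} = \frac{7}{11}$ ($I{\left(S,H \right)} = 7 \cdot \frac{1}{11} = \frac{7}{11}$)
$b{\left(h \right)} = -2$ ($b{\left(h \right)} = \left(-2 + h\right) - h = -2$)
$F{\left(E,p \right)} = -140 + p^{2} - 2 E + E p$ ($F{\left(E,p \right)} = \left(- 2 E + E p\right) + \left(p p - 140\right) = \left(- 2 E + E p\right) + \left(p^{2} - 140\right) = \left(- 2 E + E p\right) + \left(-140 + p^{2}\right) = -140 + p^{2} - 2 E + E p$)
$F{\left(-17,I{\left(2,-14 \right)} \right)} - -25790 = \left(-140 + \left(\frac{7}{11}\right)^{2} - -34 - \frac{119}{11}\right) - -25790 = \left(-140 + \frac{49}{121} + 34 - \frac{119}{11}\right) + 25790 = - \frac{14086}{121} + 25790 = \frac{3106504}{121}$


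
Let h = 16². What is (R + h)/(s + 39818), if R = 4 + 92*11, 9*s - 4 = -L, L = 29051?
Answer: 11448/329315 ≈ 0.034763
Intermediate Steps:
s = -29047/9 (s = 4/9 + (-1*29051)/9 = 4/9 + (⅑)*(-29051) = 4/9 - 29051/9 = -29047/9 ≈ -3227.4)
h = 256
R = 1016 (R = 4 + 1012 = 1016)
(R + h)/(s + 39818) = (1016 + 256)/(-29047/9 + 39818) = 1272/(329315/9) = 1272*(9/329315) = 11448/329315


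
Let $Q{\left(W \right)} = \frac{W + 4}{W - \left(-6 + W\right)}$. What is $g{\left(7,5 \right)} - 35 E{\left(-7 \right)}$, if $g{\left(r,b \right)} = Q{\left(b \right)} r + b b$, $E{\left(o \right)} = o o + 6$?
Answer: $- \frac{3779}{2} \approx -1889.5$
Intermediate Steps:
$Q{\left(W \right)} = \frac{2}{3} + \frac{W}{6}$ ($Q{\left(W \right)} = \frac{4 + W}{6} = \left(4 + W\right) \frac{1}{6} = \frac{2}{3} + \frac{W}{6}$)
$E{\left(o \right)} = 6 + o^{2}$ ($E{\left(o \right)} = o^{2} + 6 = 6 + o^{2}$)
$g{\left(r,b \right)} = b^{2} + r \left(\frac{2}{3} + \frac{b}{6}\right)$ ($g{\left(r,b \right)} = \left(\frac{2}{3} + \frac{b}{6}\right) r + b b = r \left(\frac{2}{3} + \frac{b}{6}\right) + b^{2} = b^{2} + r \left(\frac{2}{3} + \frac{b}{6}\right)$)
$g{\left(7,5 \right)} - 35 E{\left(-7 \right)} = \left(5^{2} + \frac{1}{6} \cdot 7 \left(4 + 5\right)\right) - 35 \left(6 + \left(-7\right)^{2}\right) = \left(25 + \frac{1}{6} \cdot 7 \cdot 9\right) - 35 \left(6 + 49\right) = \left(25 + \frac{21}{2}\right) - 1925 = \frac{71}{2} - 1925 = - \frac{3779}{2}$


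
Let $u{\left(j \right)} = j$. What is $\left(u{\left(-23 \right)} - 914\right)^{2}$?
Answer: $877969$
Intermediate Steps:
$\left(u{\left(-23 \right)} - 914\right)^{2} = \left(-23 - 914\right)^{2} = \left(-937\right)^{2} = 877969$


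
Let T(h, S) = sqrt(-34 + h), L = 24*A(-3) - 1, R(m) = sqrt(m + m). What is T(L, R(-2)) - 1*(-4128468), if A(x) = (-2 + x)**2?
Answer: 4128468 + sqrt(565) ≈ 4.1285e+6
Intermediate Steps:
R(m) = sqrt(2)*sqrt(m) (R(m) = sqrt(2*m) = sqrt(2)*sqrt(m))
L = 599 (L = 24*(-2 - 3)**2 - 1 = 24*(-5)**2 - 1 = 24*25 - 1 = 600 - 1 = 599)
T(L, R(-2)) - 1*(-4128468) = sqrt(-34 + 599) - 1*(-4128468) = sqrt(565) + 4128468 = 4128468 + sqrt(565)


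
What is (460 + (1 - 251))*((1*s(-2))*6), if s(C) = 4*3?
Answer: 15120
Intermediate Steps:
s(C) = 12
(460 + (1 - 251))*((1*s(-2))*6) = (460 + (1 - 251))*((1*12)*6) = (460 - 250)*(12*6) = 210*72 = 15120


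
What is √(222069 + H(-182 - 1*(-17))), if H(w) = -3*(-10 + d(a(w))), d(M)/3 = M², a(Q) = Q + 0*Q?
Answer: I*√22926 ≈ 151.41*I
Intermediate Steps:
a(Q) = Q (a(Q) = Q + 0 = Q)
d(M) = 3*M²
H(w) = 30 - 9*w² (H(w) = -3*(-10 + 3*w²) = 30 - 9*w²)
√(222069 + H(-182 - 1*(-17))) = √(222069 + (30 - 9*(-182 - 1*(-17))²)) = √(222069 + (30 - 9*(-182 + 17)²)) = √(222069 + (30 - 9*(-165)²)) = √(222069 + (30 - 9*27225)) = √(222069 + (30 - 245025)) = √(222069 - 244995) = √(-22926) = I*√22926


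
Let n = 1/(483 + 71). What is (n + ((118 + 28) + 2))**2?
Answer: 6722852049/306916 ≈ 21905.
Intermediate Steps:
n = 1/554 ≈ 0.0018051
(n + ((118 + 28) + 2))**2 = (1/554 + ((118 + 28) + 2))**2 = (1/554 + (146 + 2))**2 = (1/554 + 148)**2 = (81993/554)**2 = 6722852049/306916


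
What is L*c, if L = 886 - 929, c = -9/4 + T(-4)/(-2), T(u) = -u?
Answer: 731/4 ≈ 182.75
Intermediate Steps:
c = -17/4 (c = -9/4 - 1*(-4)/(-2) = -9*1/4 + 4*(-1/2) = -9/4 - 2 = -17/4 ≈ -4.2500)
L = -43
L*c = -43*(-17/4) = 731/4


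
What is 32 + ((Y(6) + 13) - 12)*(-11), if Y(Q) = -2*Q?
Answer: 153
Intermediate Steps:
32 + ((Y(6) + 13) - 12)*(-11) = 32 + ((-2*6 + 13) - 12)*(-11) = 32 + ((-12 + 13) - 12)*(-11) = 32 + (1 - 12)*(-11) = 32 - 11*(-11) = 32 + 121 = 153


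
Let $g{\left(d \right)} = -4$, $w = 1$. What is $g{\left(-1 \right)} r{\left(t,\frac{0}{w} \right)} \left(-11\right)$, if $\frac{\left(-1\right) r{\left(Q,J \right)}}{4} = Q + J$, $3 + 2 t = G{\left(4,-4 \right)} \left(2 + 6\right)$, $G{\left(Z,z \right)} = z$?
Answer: $3080$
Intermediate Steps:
$t = - \frac{35}{2}$ ($t = - \frac{3}{2} + \frac{\left(-4\right) \left(2 + 6\right)}{2} = - \frac{3}{2} + \frac{\left(-4\right) 8}{2} = - \frac{3}{2} + \frac{1}{2} \left(-32\right) = - \frac{3}{2} - 16 = - \frac{35}{2} \approx -17.5$)
$r{\left(Q,J \right)} = - 4 J - 4 Q$ ($r{\left(Q,J \right)} = - 4 \left(Q + J\right) = - 4 \left(J + Q\right) = - 4 J - 4 Q$)
$g{\left(-1 \right)} r{\left(t,\frac{0}{w} \right)} \left(-11\right) = - 4 \left(- 4 \cdot \frac{0}{1} - -70\right) \left(-11\right) = - 4 \left(- 4 \cdot 0 \cdot 1 + 70\right) \left(-11\right) = - 4 \left(\left(-4\right) 0 + 70\right) \left(-11\right) = - 4 \left(0 + 70\right) \left(-11\right) = \left(-4\right) 70 \left(-11\right) = \left(-280\right) \left(-11\right) = 3080$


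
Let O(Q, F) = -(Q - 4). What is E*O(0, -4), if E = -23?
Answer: -92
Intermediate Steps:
O(Q, F) = 4 - Q (O(Q, F) = -(-4 + Q) = 4 - Q)
E*O(0, -4) = -23*(4 - 1*0) = -23*(4 + 0) = -23*4 = -92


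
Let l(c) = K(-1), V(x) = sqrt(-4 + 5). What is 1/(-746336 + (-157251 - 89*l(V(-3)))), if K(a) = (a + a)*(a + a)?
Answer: -1/903943 ≈ -1.1063e-6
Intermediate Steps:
V(x) = 1 (V(x) = sqrt(1) = 1)
K(a) = 4*a**2 (K(a) = (2*a)*(2*a) = 4*a**2)
l(c) = 4 (l(c) = 4*(-1)**2 = 4*1 = 4)
1/(-746336 + (-157251 - 89*l(V(-3)))) = 1/(-746336 + (-157251 - 89*4)) = 1/(-746336 + (-157251 - 1*356)) = 1/(-746336 + (-157251 - 356)) = 1/(-746336 - 157607) = 1/(-903943) = -1/903943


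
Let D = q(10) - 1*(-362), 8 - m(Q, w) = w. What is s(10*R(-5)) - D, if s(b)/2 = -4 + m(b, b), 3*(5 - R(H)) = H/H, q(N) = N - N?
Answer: -1342/3 ≈ -447.33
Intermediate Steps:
q(N) = 0
m(Q, w) = 8 - w
R(H) = 14/3 (R(H) = 5 - H/(3*H) = 5 - 1/3*1 = 5 - 1/3 = 14/3)
s(b) = 8 - 2*b (s(b) = 2*(-4 + (8 - b)) = 2*(4 - b) = 8 - 2*b)
D = 362 (D = 0 - 1*(-362) = 0 + 362 = 362)
s(10*R(-5)) - D = (8 - 20*14/3) - 1*362 = (8 - 2*140/3) - 362 = (8 - 280/3) - 362 = -256/3 - 362 = -1342/3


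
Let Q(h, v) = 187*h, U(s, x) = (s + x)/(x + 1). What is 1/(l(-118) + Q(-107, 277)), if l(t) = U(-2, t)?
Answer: -39/780311 ≈ -4.9980e-5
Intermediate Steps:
U(s, x) = (s + x)/(1 + x)
l(t) = (-2 + t)/(1 + t)
1/(l(-118) + Q(-107, 277)) = 1/((-2 - 118)/(1 - 118) + 187*(-107)) = 1/(-120/(-117) - 20009) = 1/(-1/117*(-120) - 20009) = 1/(40/39 - 20009) = 1/(-780311/39) = -39/780311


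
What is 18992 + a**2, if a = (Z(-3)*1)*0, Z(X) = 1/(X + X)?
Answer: 18992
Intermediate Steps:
Z(X) = 1/(2*X)
a = 0 (a = (((1/2)/(-3))*1)*0 = (((1/2)*(-1/3))*1)*0 = -1/6*1*0 = -1/6*0 = 0)
18992 + a**2 = 18992 + 0**2 = 18992 + 0 = 18992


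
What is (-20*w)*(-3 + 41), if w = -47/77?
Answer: 35720/77 ≈ 463.90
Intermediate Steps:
w = -47/77 (w = -47*1/77 = -47/77 ≈ -0.61039)
(-20*w)*(-3 + 41) = (-20*(-47/77))*(-3 + 41) = (940/77)*38 = 35720/77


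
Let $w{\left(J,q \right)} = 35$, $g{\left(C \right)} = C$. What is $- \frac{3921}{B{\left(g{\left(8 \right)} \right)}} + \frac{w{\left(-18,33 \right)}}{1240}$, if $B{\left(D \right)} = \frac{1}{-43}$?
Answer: $\frac{41813551}{248} \approx 1.686 \cdot 10^{5}$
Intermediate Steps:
$B{\left(D \right)} = - \frac{1}{43}$
$- \frac{3921}{B{\left(g{\left(8 \right)} \right)}} + \frac{w{\left(-18,33 \right)}}{1240} = - \frac{3921}{- \frac{1}{43}} + \frac{35}{1240} = \left(-3921\right) \left(-43\right) + 35 \cdot \frac{1}{1240} = 168603 + \frac{7}{248} = \frac{41813551}{248}$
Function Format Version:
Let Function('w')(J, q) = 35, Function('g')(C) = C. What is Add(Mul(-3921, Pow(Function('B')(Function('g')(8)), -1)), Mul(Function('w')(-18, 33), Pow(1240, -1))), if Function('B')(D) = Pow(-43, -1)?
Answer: Rational(41813551, 248) ≈ 1.6860e+5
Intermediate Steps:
Function('B')(D) = Rational(-1, 43)
Add(Mul(-3921, Pow(Function('B')(Function('g')(8)), -1)), Mul(Function('w')(-18, 33), Pow(1240, -1))) = Add(Mul(-3921, Pow(Rational(-1, 43), -1)), Mul(35, Pow(1240, -1))) = Add(Mul(-3921, -43), Mul(35, Rational(1, 1240))) = Add(168603, Rational(7, 248)) = Rational(41813551, 248)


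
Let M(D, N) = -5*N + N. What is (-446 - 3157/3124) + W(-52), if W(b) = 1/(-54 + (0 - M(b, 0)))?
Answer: -3427819/7668 ≈ -447.03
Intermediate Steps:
M(D, N) = -4*N
W(b) = -1/54 (W(b) = 1/(-54 + (0 - (-4)*0)) = 1/(-54 + (0 - 1*0)) = 1/(-54 + (0 + 0)) = 1/(-54 + 0) = 1/(-54) = -1/54)
(-446 - 3157/3124) + W(-52) = (-446 - 3157/3124) - 1/54 = (-446 - 3157*1/3124) - 1/54 = (-446 - 287/284) - 1/54 = -126951/284 - 1/54 = -3427819/7668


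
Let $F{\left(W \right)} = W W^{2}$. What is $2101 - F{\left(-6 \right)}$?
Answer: $2317$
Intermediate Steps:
$F{\left(W \right)} = W^{3}$
$2101 - F{\left(-6 \right)} = 2101 - \left(-6\right)^{3} = 2101 - -216 = 2101 + 216 = 2317$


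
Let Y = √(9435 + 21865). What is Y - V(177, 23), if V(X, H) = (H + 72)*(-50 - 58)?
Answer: 10260 + 10*√313 ≈ 10437.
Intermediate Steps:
Y = 10*√313 (Y = √31300 = 10*√313 ≈ 176.92)
V(X, H) = -7776 - 108*H (V(X, H) = (72 + H)*(-108) = -7776 - 108*H)
Y - V(177, 23) = 10*√313 - (-7776 - 108*23) = 10*√313 - (-7776 - 2484) = 10*√313 - 1*(-10260) = 10*√313 + 10260 = 10260 + 10*√313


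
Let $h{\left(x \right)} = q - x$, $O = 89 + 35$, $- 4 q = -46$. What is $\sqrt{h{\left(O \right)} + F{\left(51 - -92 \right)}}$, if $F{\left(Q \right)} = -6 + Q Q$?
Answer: $\frac{\sqrt{81322}}{2} \approx 142.58$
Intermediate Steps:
$q = \frac{23}{2}$ ($q = \left(- \frac{1}{4}\right) \left(-46\right) = \frac{23}{2} \approx 11.5$)
$O = 124$
$F{\left(Q \right)} = -6 + Q^{2}$
$h{\left(x \right)} = \frac{23}{2} - x$
$\sqrt{h{\left(O \right)} + F{\left(51 - -92 \right)}} = \sqrt{\left(\frac{23}{2} - 124\right) - \left(6 - \left(51 - -92\right)^{2}\right)} = \sqrt{\left(\frac{23}{2} - 124\right) - \left(6 - \left(51 + 92\right)^{2}\right)} = \sqrt{- \frac{225}{2} - \left(6 - 143^{2}\right)} = \sqrt{- \frac{225}{2} + \left(-6 + 20449\right)} = \sqrt{- \frac{225}{2} + 20443} = \sqrt{\frac{40661}{2}} = \frac{\sqrt{81322}}{2}$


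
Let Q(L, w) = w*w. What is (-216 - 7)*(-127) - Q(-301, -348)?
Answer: -92783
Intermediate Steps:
Q(L, w) = w²
(-216 - 7)*(-127) - Q(-301, -348) = (-216 - 7)*(-127) - 1*(-348)² = -223*(-127) - 1*121104 = 28321 - 121104 = -92783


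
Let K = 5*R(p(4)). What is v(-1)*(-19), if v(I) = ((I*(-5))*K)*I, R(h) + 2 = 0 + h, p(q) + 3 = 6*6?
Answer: 14725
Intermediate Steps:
p(q) = 33 (p(q) = -3 + 6*6 = -3 + 36 = 33)
R(h) = -2 + h (R(h) = -2 + (0 + h) = -2 + h)
K = 155 (K = 5*(-2 + 33) = 5*31 = 155)
v(I) = -775*I² (v(I) = ((I*(-5))*155)*I = (-5*I*155)*I = (-775*I)*I = -775*I²)
v(-1)*(-19) = -775*(-1)²*(-19) = -775*1*(-19) = -775*(-19) = 14725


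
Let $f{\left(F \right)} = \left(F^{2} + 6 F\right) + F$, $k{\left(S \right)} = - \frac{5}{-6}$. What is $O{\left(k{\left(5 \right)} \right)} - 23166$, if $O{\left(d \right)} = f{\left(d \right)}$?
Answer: $- \frac{833741}{36} \approx -23159.0$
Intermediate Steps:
$k{\left(S \right)} = \frac{5}{6}$ ($k{\left(S \right)} = \left(-5\right) \left(- \frac{1}{6}\right) = \frac{5}{6}$)
$f{\left(F \right)} = F^{2} + 7 F$
$O{\left(d \right)} = d \left(7 + d\right)$
$O{\left(k{\left(5 \right)} \right)} - 23166 = \frac{5 \left(7 + \frac{5}{6}\right)}{6} - 23166 = \frac{5}{6} \cdot \frac{47}{6} - 23166 = \frac{235}{36} - 23166 = - \frac{833741}{36}$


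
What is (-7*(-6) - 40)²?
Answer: 4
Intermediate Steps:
(-7*(-6) - 40)² = (42 - 40)² = 2² = 4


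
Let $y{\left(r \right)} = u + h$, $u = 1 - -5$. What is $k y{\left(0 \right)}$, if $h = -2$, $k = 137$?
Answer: $548$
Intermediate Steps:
$u = 6$ ($u = 1 + 5 = 6$)
$y{\left(r \right)} = 4$ ($y{\left(r \right)} = 6 - 2 = 4$)
$k y{\left(0 \right)} = 137 \cdot 4 = 548$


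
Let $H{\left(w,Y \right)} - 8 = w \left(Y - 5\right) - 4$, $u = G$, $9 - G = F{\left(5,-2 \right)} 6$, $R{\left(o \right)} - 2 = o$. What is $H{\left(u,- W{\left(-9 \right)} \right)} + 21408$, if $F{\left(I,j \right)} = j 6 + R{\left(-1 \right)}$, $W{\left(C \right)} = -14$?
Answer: $22087$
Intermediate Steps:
$R{\left(o \right)} = 2 + o$
$F{\left(I,j \right)} = 1 + 6 j$ ($F{\left(I,j \right)} = j 6 + \left(2 - 1\right) = 6 j + 1 = 1 + 6 j$)
$G = 75$ ($G = 9 - \left(1 + 6 \left(-2\right)\right) 6 = 9 - \left(1 - 12\right) 6 = 9 - \left(-11\right) 6 = 9 - -66 = 9 + 66 = 75$)
$u = 75$
$H{\left(w,Y \right)} = 4 + w \left(-5 + Y\right)$ ($H{\left(w,Y \right)} = 8 + \left(w \left(Y - 5\right) - 4\right) = 8 + \left(w \left(-5 + Y\right) - 4\right) = 8 + \left(-4 + w \left(-5 + Y\right)\right) = 4 + w \left(-5 + Y\right)$)
$H{\left(u,- W{\left(-9 \right)} \right)} + 21408 = \left(4 - 375 + \left(-1\right) \left(-14\right) 75\right) + 21408 = \left(4 - 375 + 14 \cdot 75\right) + 21408 = \left(4 - 375 + 1050\right) + 21408 = 679 + 21408 = 22087$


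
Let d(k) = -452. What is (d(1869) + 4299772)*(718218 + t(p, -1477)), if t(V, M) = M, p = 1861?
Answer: 3081498916120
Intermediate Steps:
(d(1869) + 4299772)*(718218 + t(p, -1477)) = (-452 + 4299772)*(718218 - 1477) = 4299320*716741 = 3081498916120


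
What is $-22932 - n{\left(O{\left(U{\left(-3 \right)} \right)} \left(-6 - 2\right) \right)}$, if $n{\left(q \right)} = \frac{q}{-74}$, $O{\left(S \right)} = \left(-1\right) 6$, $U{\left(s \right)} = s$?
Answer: $- \frac{848460}{37} \approx -22931.0$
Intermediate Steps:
$O{\left(S \right)} = -6$
$n{\left(q \right)} = - \frac{q}{74}$ ($n{\left(q \right)} = q \left(- \frac{1}{74}\right) = - \frac{q}{74}$)
$-22932 - n{\left(O{\left(U{\left(-3 \right)} \right)} \left(-6 - 2\right) \right)} = -22932 - - \frac{\left(-6\right) \left(-6 - 2\right)}{74} = -22932 - - \frac{\left(-6\right) \left(-8\right)}{74} = -22932 - \left(- \frac{1}{74}\right) 48 = -22932 - - \frac{24}{37} = -22932 + \frac{24}{37} = - \frac{848460}{37}$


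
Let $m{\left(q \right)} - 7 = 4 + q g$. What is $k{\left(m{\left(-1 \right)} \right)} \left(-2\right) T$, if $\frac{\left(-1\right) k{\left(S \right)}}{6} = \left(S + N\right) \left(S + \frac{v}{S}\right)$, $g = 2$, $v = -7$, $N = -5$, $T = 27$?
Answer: $10656$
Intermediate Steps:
$m{\left(q \right)} = 11 + 2 q$ ($m{\left(q \right)} = 7 + \left(4 + q 2\right) = 7 + \left(4 + 2 q\right) = 11 + 2 q$)
$k{\left(S \right)} = - 6 \left(-5 + S\right) \left(S - \frac{7}{S}\right)$ ($k{\left(S \right)} = - 6 \left(S - 5\right) \left(S - \frac{7}{S}\right) = - 6 \left(-5 + S\right) \left(S - \frac{7}{S}\right)$)
$k{\left(m{\left(-1 \right)} \right)} \left(-2\right) T = \left(42 - \frac{210}{11 + 2 \left(-1\right)} - 6 \left(11 + 2 \left(-1\right)\right)^{2} + 30 \left(11 + 2 \left(-1\right)\right)\right) \left(-2\right) 27 = \left(42 - \frac{210}{11 - 2} - 6 \left(11 - 2\right)^{2} + 30 \left(11 - 2\right)\right) \left(-2\right) 27 = \left(42 - \frac{210}{9} - 6 \cdot 9^{2} + 30 \cdot 9\right) \left(-2\right) 27 = \left(42 - \frac{70}{3} - 486 + 270\right) \left(-2\right) 27 = \left(- \frac{592}{3}\right) \left(-2\right) 27 = \frac{1184}{3} \cdot 27 = 10656$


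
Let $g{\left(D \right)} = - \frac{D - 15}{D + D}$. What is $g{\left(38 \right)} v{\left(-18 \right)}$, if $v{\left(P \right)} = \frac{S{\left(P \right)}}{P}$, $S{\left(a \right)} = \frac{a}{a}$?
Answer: $\frac{23}{1368} \approx 0.016813$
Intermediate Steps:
$S{\left(a \right)} = 1$
$v{\left(P \right)} = \frac{1}{P}$ ($v{\left(P \right)} = 1 \frac{1}{P} = \frac{1}{P}$)
$g{\left(D \right)} = - \frac{-15 + D}{2 D}$
$g{\left(38 \right)} v{\left(-18 \right)} = \frac{\frac{1}{2} \cdot \frac{1}{38} \left(15 - 38\right)}{-18} = \frac{1}{2} \cdot \frac{1}{38} \left(15 - 38\right) \left(- \frac{1}{18}\right) = \frac{1}{2} \cdot \frac{1}{38} \left(-23\right) \left(- \frac{1}{18}\right) = \left(- \frac{23}{76}\right) \left(- \frac{1}{18}\right) = \frac{23}{1368}$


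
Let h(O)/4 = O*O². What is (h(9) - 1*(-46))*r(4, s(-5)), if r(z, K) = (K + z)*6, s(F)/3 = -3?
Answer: -88860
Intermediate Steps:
h(O) = 4*O³ (h(O) = 4*(O*O²) = 4*O³)
s(F) = -9 (s(F) = 3*(-3) = -9)
r(z, K) = 6*K + 6*z
(h(9) - 1*(-46))*r(4, s(-5)) = (4*9³ - 1*(-46))*(6*(-9) + 6*4) = (4*729 + 46)*(-54 + 24) = (2916 + 46)*(-30) = 2962*(-30) = -88860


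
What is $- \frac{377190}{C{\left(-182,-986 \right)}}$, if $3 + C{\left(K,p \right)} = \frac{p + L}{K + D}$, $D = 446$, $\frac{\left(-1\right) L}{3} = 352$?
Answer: $\frac{49789080}{1417} \approx 35137.0$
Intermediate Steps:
$L = -1056$ ($L = \left(-3\right) 352 = -1056$)
$C{\left(K,p \right)} = -3 + \frac{-1056 + p}{446 + K}$ ($C{\left(K,p \right)} = -3 + \frac{p - 1056}{K + 446} = -3 + \frac{-1056 + p}{446 + K}$)
$- \frac{377190}{C{\left(-182,-986 \right)}} = - \frac{377190}{\frac{1}{446 - 182} \left(-2394 - 986 - -546\right)} = - \frac{377190}{\frac{1}{264} \left(-2394 - 986 + 546\right)} = - \frac{377190}{\frac{1}{264} \left(-2834\right)} = - \frac{377190}{- \frac{1417}{132}} = \left(-377190\right) \left(- \frac{132}{1417}\right) = \frac{49789080}{1417}$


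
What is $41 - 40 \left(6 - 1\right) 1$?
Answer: $-159$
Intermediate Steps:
$41 - 40 \left(6 - 1\right) 1 = 41 - 40 \cdot 5 \cdot 1 = 41 - 200 = -159$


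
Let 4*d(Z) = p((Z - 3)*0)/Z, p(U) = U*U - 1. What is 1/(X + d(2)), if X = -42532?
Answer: -8/340257 ≈ -2.3512e-5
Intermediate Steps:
p(U) = -1 + U² (p(U) = U² - 1 = -1 + U²)
d(Z) = -1/(4*Z) (d(Z) = ((-1 + ((Z - 3)*0)²)/Z)/4 = ((-1 + ((-3 + Z)*0)²)/Z)/4 = ((-1 + 0²)/Z)/4 = ((-1 + 0)/Z)/4 = (-1/Z)/4 = -1/(4*Z))
1/(X + d(2)) = 1/(-42532 - ¼/2) = 1/(-42532 - ¼*½) = 1/(-42532 - ⅛) = 1/(-340257/8) = -8/340257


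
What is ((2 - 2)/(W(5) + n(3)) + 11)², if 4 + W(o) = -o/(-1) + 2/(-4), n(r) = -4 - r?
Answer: 121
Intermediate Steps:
W(o) = -9/2 + o (W(o) = -4 + (-o/(-1) + 2/(-4)) = -4 + (-o*(-1) + 2*(-¼)) = -4 + (o - ½) = -4 + (-½ + o) = -9/2 + o)
((2 - 2)/(W(5) + n(3)) + 11)² = ((2 - 2)/((-9/2 + 5) + (-4 - 1*3)) + 11)² = (0/(½ + (-4 - 3)) + 11)² = (0/(½ - 7) + 11)² = (0/(-13/2) + 11)² = (0*(-2/13) + 11)² = (0 + 11)² = 11² = 121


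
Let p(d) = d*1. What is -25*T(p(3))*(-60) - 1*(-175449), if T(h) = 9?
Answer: 188949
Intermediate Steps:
p(d) = d
-25*T(p(3))*(-60) - 1*(-175449) = -25*9*(-60) - 1*(-175449) = -225*(-60) + 175449 = 13500 + 175449 = 188949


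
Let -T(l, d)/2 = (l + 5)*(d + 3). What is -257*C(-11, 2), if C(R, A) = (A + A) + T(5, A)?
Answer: 24672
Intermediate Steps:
T(l, d) = -2*(3 + d)*(5 + l) (T(l, d) = -2*(l + 5)*(d + 3) = -2*(5 + l)*(3 + d) = -2*(3 + d)*(5 + l))
C(R, A) = -60 - 18*A (C(R, A) = (A + A) + (-30 - 10*A - 6*5 - 2*A*5) = 2*A + (-30 - 10*A - 30 - 10*A) = 2*A + (-60 - 20*A) = -60 - 18*A)
-257*C(-11, 2) = -257*(-60 - 18*2) = -257*(-60 - 36) = -257*(-96) = 24672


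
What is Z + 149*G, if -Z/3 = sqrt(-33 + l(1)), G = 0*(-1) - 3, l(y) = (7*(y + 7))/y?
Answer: -447 - 3*sqrt(23) ≈ -461.39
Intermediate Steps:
l(y) = (49 + 7*y)/y (l(y) = (7*(7 + y))/y = (49 + 7*y)/y)
G = -3 (G = 0 - 3 = -3)
Z = -3*sqrt(23) (Z = -3*sqrt(-33 + (7 + 49/1)) = -3*sqrt(-33 + (7 + 49*1)) = -3*sqrt(-33 + (7 + 49)) = -3*sqrt(-33 + 56) = -3*sqrt(23) ≈ -14.387)
Z + 149*G = -3*sqrt(23) + 149*(-3) = -3*sqrt(23) - 447 = -447 - 3*sqrt(23)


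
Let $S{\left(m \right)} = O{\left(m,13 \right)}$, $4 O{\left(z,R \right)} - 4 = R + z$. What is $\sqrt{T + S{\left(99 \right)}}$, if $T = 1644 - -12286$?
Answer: $3 \sqrt{1551} \approx 118.15$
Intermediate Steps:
$O{\left(z,R \right)} = 1 + \frac{R}{4} + \frac{z}{4}$ ($O{\left(z,R \right)} = 1 + \frac{R + z}{4} = 1 + \left(\frac{R}{4} + \frac{z}{4}\right) = 1 + \frac{R}{4} + \frac{z}{4}$)
$S{\left(m \right)} = \frac{17}{4} + \frac{m}{4}$ ($S{\left(m \right)} = 1 + \frac{1}{4} \cdot 13 + \frac{m}{4} = 1 + \frac{13}{4} + \frac{m}{4} = \frac{17}{4} + \frac{m}{4}$)
$T = 13930$ ($T = 1644 + 12286 = 13930$)
$\sqrt{T + S{\left(99 \right)}} = \sqrt{13930 + \left(\frac{17}{4} + \frac{1}{4} \cdot 99\right)} = \sqrt{13930 + \left(\frac{17}{4} + \frac{99}{4}\right)} = \sqrt{13930 + 29} = \sqrt{13959} = 3 \sqrt{1551}$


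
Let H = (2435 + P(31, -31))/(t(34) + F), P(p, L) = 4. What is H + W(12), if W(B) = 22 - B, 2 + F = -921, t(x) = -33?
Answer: 7121/956 ≈ 7.4487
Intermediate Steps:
F = -923 (F = -2 - 921 = -923)
H = -2439/956 (H = (2435 + 4)/(-33 - 923) = 2439/(-956) = 2439*(-1/956) = -2439/956 ≈ -2.5513)
H + W(12) = -2439/956 + (22 - 1*12) = -2439/956 + (22 - 12) = -2439/956 + 10 = 7121/956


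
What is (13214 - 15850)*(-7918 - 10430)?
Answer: 48365328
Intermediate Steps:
(13214 - 15850)*(-7918 - 10430) = -2636*(-18348) = 48365328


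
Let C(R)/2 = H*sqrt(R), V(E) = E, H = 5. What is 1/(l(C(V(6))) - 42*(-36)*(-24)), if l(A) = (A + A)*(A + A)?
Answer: -1/33888 ≈ -2.9509e-5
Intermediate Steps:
C(R) = 10*sqrt(R) (C(R) = 2*(5*sqrt(R)) = 10*sqrt(R))
l(A) = 4*A**2 (l(A) = (2*A)*(2*A) = 4*A**2)
1/(l(C(V(6))) - 42*(-36)*(-24)) = 1/(4*(10*sqrt(6))**2 - 42*(-36)*(-24)) = 1/(4*600 + 1512*(-24)) = 1/(2400 - 36288) = 1/(-33888) = -1/33888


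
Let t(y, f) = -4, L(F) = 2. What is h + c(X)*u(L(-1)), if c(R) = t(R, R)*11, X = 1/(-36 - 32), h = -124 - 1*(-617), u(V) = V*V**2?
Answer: 141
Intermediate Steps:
u(V) = V**3
h = 493 (h = -124 + 617 = 493)
X = -1/68 (X = 1/(-68) = -1/68 ≈ -0.014706)
c(R) = -44 (c(R) = -4*11 = -44)
h + c(X)*u(L(-1)) = 493 - 44*2**3 = 493 - 44*8 = 493 - 352 = 141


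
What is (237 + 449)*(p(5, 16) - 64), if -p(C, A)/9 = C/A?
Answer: -366667/8 ≈ -45833.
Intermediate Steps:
p(C, A) = -9*C/A
(237 + 449)*(p(5, 16) - 64) = (237 + 449)*(-9*5/16 - 64) = 686*(-9*5*1/16 - 64) = 686*(-45/16 - 64) = 686*(-1069/16) = -366667/8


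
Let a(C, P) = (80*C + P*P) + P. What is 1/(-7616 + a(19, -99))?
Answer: 1/3606 ≈ 0.00027732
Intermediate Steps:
a(C, P) = P + P² + 80*C (a(C, P) = (80*C + P²) + P = (P² + 80*C) + P = P + P² + 80*C)
1/(-7616 + a(19, -99)) = 1/(-7616 + (-99 + (-99)² + 80*19)) = 1/(-7616 + (-99 + 9801 + 1520)) = 1/(-7616 + 11222) = 1/3606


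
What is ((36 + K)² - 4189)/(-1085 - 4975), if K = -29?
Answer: 69/101 ≈ 0.68317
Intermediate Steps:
((36 + K)² - 4189)/(-1085 - 4975) = ((36 - 29)² - 4189)/(-1085 - 4975) = (7² - 4189)/(-6060) = (49 - 4189)*(-1/6060) = -4140*(-1/6060) = 69/101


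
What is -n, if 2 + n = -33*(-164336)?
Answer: -5423086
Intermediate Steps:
n = 5423086 (n = -2 - 33*(-164336) = -2 + 5423088 = 5423086)
-n = -1*5423086 = -5423086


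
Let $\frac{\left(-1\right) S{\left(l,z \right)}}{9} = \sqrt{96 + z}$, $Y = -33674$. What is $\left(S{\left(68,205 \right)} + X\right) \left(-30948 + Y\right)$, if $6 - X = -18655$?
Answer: $-1205911142 + 581598 \sqrt{301} \approx -1.1958 \cdot 10^{9}$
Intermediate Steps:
$X = 18661$ ($X = 6 - -18655 = 6 + 18655 = 18661$)
$S{\left(l,z \right)} = - 9 \sqrt{96 + z}$
$\left(S{\left(68,205 \right)} + X\right) \left(-30948 + Y\right) = \left(- 9 \sqrt{96 + 205} + 18661\right) \left(-30948 - 33674\right) = \left(- 9 \sqrt{301} + 18661\right) \left(-64622\right) = \left(18661 - 9 \sqrt{301}\right) \left(-64622\right) = -1205911142 + 581598 \sqrt{301}$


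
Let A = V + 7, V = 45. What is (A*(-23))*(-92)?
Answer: 110032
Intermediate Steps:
A = 52 (A = 45 + 7 = 52)
(A*(-23))*(-92) = (52*(-23))*(-92) = -1196*(-92) = 110032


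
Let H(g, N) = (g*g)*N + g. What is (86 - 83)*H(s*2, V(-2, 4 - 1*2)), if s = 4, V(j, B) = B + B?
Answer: 792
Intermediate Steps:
V(j, B) = 2*B
H(g, N) = g + N*g² (H(g, N) = g²*N + g = N*g² + g = g + N*g²)
(86 - 83)*H(s*2, V(-2, 4 - 1*2)) = (86 - 83)*((4*2)*(1 + (2*(4 - 1*2))*(4*2))) = 3*(8*(1 + (2*(4 - 2))*8)) = 3*(8*(1 + (2*2)*8)) = 3*(8*(1 + 4*8)) = 3*(8*(1 + 32)) = 3*(8*33) = 3*264 = 792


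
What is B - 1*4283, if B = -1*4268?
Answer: -8551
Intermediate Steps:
B = -4268
B - 1*4283 = -4268 - 1*4283 = -4268 - 4283 = -8551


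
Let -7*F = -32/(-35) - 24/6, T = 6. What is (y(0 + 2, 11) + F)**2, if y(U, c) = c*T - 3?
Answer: 241584849/60025 ≈ 4024.7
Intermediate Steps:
y(U, c) = -3 + 6*c (y(U, c) = c*6 - 3 = 6*c - 3 = -3 + 6*c)
F = 108/245 (F = -(-32/(-35) - 24/6)/7 = -(-32*(-1/35) - 24*1/6)/7 = -(32/35 - 4)/7 = -1/7*(-108/35) = 108/245 ≈ 0.44082)
(y(0 + 2, 11) + F)**2 = ((-3 + 6*11) + 108/245)**2 = ((-3 + 66) + 108/245)**2 = (63 + 108/245)**2 = (15543/245)**2 = 241584849/60025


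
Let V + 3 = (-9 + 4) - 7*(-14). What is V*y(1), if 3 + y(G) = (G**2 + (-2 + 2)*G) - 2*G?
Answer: -360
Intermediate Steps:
V = 90 (V = -3 + ((-9 + 4) - 7*(-14)) = -3 + (-5 + 98) = -3 + 93 = 90)
y(G) = -3 + G**2 - 2*G (y(G) = -3 + ((G**2 + (-2 + 2)*G) - 2*G) = -3 + ((G**2 + 0*G) - 2*G) = -3 + ((G**2 + 0) - 2*G) = -3 + (G**2 - 2*G) = -3 + G**2 - 2*G)
V*y(1) = 90*(-3 + 1**2 - 2*1) = 90*(-3 + 1 - 2) = 90*(-4) = -360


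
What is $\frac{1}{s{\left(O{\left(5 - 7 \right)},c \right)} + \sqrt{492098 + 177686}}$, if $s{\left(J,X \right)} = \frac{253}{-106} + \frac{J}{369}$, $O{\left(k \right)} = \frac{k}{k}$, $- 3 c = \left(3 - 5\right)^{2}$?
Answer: $\frac{3647419614}{1024697192091863} + \frac{3059809992 \sqrt{167446}}{1024697192091863} \approx 0.0012255$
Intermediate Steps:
$c = - \frac{4}{3}$ ($c = - \frac{\left(3 - 5\right)^{2}}{3} = - \frac{\left(-2\right)^{2}}{3} = \left(- \frac{1}{3}\right) 4 = - \frac{4}{3} \approx -1.3333$)
$O{\left(k \right)} = 1$
$s{\left(J,X \right)} = - \frac{253}{106} + \frac{J}{369}$ ($s{\left(J,X \right)} = 253 \left(- \frac{1}{106}\right) + J \frac{1}{369} = - \frac{253}{106} + \frac{J}{369}$)
$\frac{1}{s{\left(O{\left(5 - 7 \right)},c \right)} + \sqrt{492098 + 177686}} = \frac{1}{\left(- \frac{253}{106} + \frac{1}{369} \cdot 1\right) + \sqrt{492098 + 177686}} = \frac{1}{\left(- \frac{253}{106} + \frac{1}{369}\right) + \sqrt{669784}} = \frac{1}{- \frac{93251}{39114} + 2 \sqrt{167446}}$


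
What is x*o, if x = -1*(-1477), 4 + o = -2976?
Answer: -4401460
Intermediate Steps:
o = -2980 (o = -4 - 2976 = -2980)
x = 1477
x*o = 1477*(-2980) = -4401460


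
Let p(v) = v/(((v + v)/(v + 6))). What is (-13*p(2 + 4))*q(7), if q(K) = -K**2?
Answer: 3822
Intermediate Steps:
p(v) = 3 + v/2 (p(v) = v/(((2*v)/(6 + v))) = v/((2*v/(6 + v))) = v*((6 + v)/(2*v)) = 3 + v/2)
(-13*p(2 + 4))*q(7) = (-13*(3 + (2 + 4)/2))*(-1*7**2) = (-13*(3 + (1/2)*6))*(-1*49) = -13*(3 + 3)*(-49) = -13*6*(-49) = -78*(-49) = 3822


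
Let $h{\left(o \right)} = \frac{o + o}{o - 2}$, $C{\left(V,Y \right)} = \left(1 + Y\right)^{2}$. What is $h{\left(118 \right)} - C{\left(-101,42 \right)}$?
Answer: $- \frac{53562}{29} \approx -1847.0$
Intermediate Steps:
$h{\left(o \right)} = \frac{2 o}{-2 + o}$
$h{\left(118 \right)} - C{\left(-101,42 \right)} = 2 \cdot 118 \frac{1}{-2 + 118} - \left(1 + 42\right)^{2} = 2 \cdot 118 \cdot \frac{1}{116} - 43^{2} = 2 \cdot 118 \cdot \frac{1}{116} - 1849 = \frac{59}{29} - 1849 = - \frac{53562}{29}$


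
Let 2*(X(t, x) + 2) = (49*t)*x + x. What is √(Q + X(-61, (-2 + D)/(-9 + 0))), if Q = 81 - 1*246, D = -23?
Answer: I*√4317 ≈ 65.704*I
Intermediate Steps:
Q = -165 (Q = 81 - 246 = -165)
X(t, x) = -2 + x/2 + 49*t*x/2 (X(t, x) = -2 + ((49*t)*x + x)/2 = -2 + (49*t*x + x)/2 = -2 + (x + 49*t*x)/2 = -2 + (x/2 + 49*t*x/2) = -2 + x/2 + 49*t*x/2)
√(Q + X(-61, (-2 + D)/(-9 + 0))) = √(-165 + (-2 + ((-2 - 23)/(-9 + 0))/2 + (49/2)*(-61)*((-2 - 23)/(-9 + 0)))) = √(-165 + (-2 + (-25/(-9))/2 + (49/2)*(-61)*(-25/(-9)))) = √(-165 + (-2 + (-25*(-⅑))/2 + (49/2)*(-61)*(-25*(-⅑)))) = √(-165 + (-2 + (½)*(25/9) + (49/2)*(-61)*(25/9))) = √(-165 + (-2 + 25/18 - 74725/18)) = √(-165 - 4152) = √(-4317) = I*√4317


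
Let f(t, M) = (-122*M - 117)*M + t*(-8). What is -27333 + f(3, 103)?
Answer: -1333706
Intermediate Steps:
f(t, M) = -8*t + M*(-117 - 122*M) (f(t, M) = (-117 - 122*M)*M - 8*t = M*(-117 - 122*M) - 8*t = -8*t + M*(-117 - 122*M))
-27333 + f(3, 103) = -27333 + (-122*103² - 117*103 - 8*3) = -27333 + (-122*10609 - 12051 - 24) = -27333 + (-1294298 - 12051 - 24) = -27333 - 1306373 = -1333706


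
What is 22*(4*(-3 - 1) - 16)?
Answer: -704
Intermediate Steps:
22*(4*(-3 - 1) - 16) = 22*(4*(-4) - 16) = 22*(-16 - 16) = 22*(-32) = -704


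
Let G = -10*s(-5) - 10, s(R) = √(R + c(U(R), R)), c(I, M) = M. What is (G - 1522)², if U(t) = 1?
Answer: 2346024 + 30640*I*√10 ≈ 2.346e+6 + 96892.0*I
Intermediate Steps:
s(R) = √2*√R (s(R) = √(R + R) = √(2*R) = √2*√R)
G = -10 - 10*I*√10 (G = -10*√2*√(-5) - 10 = -10*√2*I*√5 - 10 = -10*I*√10 - 10 = -10 - 10*I*√10 ≈ -10.0 - 31.623*I)
(G - 1522)² = ((-10 - 10*I*√10) - 1522)² = (-1532 - 10*I*√10)²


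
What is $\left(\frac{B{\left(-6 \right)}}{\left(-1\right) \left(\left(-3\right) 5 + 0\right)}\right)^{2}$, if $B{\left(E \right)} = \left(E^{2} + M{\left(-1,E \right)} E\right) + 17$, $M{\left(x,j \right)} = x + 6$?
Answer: $\frac{529}{225} \approx 2.3511$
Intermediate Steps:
$M{\left(x,j \right)} = 6 + x$
$B{\left(E \right)} = 17 + E^{2} + 5 E$ ($B{\left(E \right)} = \left(E^{2} + \left(6 - 1\right) E\right) + 17 = \left(E^{2} + 5 E\right) + 17 = 17 + E^{2} + 5 E$)
$\left(\frac{B{\left(-6 \right)}}{\left(-1\right) \left(\left(-3\right) 5 + 0\right)}\right)^{2} = \left(\frac{17 + \left(-6\right)^{2} + 5 \left(-6\right)}{\left(-1\right) \left(\left(-3\right) 5 + 0\right)}\right)^{2} = \left(\frac{17 + 36 - 30}{\left(-1\right) \left(-15 + 0\right)}\right)^{2} = \left(\frac{23}{\left(-1\right) \left(-15\right)}\right)^{2} = \left(\frac{23}{15}\right)^{2} = \frac{529}{225}$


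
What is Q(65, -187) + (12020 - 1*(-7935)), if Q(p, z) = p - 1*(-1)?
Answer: 20021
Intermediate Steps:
Q(p, z) = 1 + p (Q(p, z) = p + 1 = 1 + p)
Q(65, -187) + (12020 - 1*(-7935)) = (1 + 65) + (12020 - 1*(-7935)) = 66 + (12020 + 7935) = 66 + 19955 = 20021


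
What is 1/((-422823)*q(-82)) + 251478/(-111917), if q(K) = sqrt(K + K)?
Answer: -251478/111917 + I*sqrt(41)/34671486 ≈ -2.247 + 1.8468e-7*I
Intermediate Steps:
q(K) = sqrt(2)*sqrt(K) (q(K) = sqrt(2*K) = sqrt(2)*sqrt(K))
1/((-422823)*q(-82)) + 251478/(-111917) = 1/((-422823)*((sqrt(2)*sqrt(-82)))) + 251478/(-111917) = -(-I*sqrt(41)/82)/422823 + 251478*(-1/111917) = -(-I*sqrt(41)/82)/422823 - 251478/111917 = -(-1)*I*sqrt(41)/34671486 - 251478/111917 = I*sqrt(41)/34671486 - 251478/111917 = -251478/111917 + I*sqrt(41)/34671486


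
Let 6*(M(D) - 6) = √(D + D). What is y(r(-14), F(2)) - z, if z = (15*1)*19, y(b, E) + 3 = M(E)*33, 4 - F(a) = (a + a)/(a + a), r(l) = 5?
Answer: -90 + 11*√6/2 ≈ -76.528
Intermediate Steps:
M(D) = 6 + √2*√D/6 (M(D) = 6 + √(D + D)/6 = 6 + √(2*D)/6 = 6 + (√2*√D)/6 = 6 + √2*√D/6)
F(a) = 3 (F(a) = 4 - (a + a)/(a + a) = 4 - 2*a/(2*a) = 4 - 2*a*1/(2*a) = 4 - 1*1 = 4 - 1 = 3)
y(b, E) = 195 + 11*√2*√E/2 (y(b, E) = -3 + (6 + √2*√E/6)*33 = -3 + (198 + 11*√2*√E/2) = 195 + 11*√2*√E/2)
z = 285 (z = 15*19 = 285)
y(r(-14), F(2)) - z = (195 + 11*√2*√3/2) - 1*285 = (195 + 11*√6/2) - 285 = -90 + 11*√6/2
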